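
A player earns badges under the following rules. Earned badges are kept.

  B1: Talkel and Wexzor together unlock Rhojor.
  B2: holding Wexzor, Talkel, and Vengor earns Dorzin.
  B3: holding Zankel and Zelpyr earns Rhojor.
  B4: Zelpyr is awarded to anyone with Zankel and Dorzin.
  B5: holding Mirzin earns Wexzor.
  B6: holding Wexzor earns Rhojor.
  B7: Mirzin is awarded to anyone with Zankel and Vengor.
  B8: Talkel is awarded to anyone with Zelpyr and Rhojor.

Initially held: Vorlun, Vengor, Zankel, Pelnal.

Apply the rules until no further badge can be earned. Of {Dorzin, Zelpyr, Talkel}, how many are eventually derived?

Dorzin would need Wexzor, Talkel, and Vengor (B2), but Talkel is never earned.
Zelpyr would need Zankel and Dorzin (B4), but Dorzin is never earned.
Talkel would need Zelpyr and Rhojor (B8), but Zelpyr is never earned.
None of the 3 are reached.

0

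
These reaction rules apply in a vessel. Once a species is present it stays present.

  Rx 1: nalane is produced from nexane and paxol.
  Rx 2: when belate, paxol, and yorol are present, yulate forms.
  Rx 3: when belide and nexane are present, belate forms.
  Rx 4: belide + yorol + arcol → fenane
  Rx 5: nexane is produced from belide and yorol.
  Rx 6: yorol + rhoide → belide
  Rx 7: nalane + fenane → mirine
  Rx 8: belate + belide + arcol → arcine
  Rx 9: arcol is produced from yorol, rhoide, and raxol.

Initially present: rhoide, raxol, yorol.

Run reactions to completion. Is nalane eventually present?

No

nalane would need nexane and paxol (Rx 1), but paxol never forms.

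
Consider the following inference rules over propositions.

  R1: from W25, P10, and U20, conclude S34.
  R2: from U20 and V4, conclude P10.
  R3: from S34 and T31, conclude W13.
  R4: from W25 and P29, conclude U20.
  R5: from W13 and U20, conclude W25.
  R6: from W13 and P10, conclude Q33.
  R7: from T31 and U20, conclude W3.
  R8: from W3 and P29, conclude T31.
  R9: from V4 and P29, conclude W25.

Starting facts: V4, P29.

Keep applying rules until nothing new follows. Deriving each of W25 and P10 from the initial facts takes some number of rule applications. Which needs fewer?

W25: From V4 and P29, R9 gives W25. [1 rule application]
P10: V4 and P29 hold, so W25 follows (R9). W25 and P29 hold, so U20 follows (R4). From U20 and V4, R2 gives P10. [3 rule applications]
W25 needs fewer.

W25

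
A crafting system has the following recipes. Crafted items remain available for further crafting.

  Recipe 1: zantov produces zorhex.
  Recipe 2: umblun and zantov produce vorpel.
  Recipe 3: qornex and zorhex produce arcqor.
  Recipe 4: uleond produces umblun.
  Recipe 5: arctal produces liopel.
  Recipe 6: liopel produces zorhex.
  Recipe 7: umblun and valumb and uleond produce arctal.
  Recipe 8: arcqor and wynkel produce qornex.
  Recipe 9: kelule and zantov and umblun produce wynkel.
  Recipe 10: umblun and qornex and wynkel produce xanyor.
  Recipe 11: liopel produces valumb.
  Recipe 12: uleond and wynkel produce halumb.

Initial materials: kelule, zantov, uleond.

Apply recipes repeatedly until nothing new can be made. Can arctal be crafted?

arctal would need umblun, valumb, and uleond (Recipe 7), but valumb is never obtained.

No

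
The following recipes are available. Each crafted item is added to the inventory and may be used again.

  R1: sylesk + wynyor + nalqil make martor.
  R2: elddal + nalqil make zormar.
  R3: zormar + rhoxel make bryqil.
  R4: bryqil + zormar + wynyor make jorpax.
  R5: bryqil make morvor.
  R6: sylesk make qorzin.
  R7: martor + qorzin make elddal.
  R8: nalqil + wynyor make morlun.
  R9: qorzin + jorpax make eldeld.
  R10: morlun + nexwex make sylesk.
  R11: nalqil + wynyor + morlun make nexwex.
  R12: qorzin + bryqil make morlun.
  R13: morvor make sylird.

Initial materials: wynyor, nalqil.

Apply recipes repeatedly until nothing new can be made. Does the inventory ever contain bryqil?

bryqil would need zormar and rhoxel (R3), but rhoxel is never obtained.

No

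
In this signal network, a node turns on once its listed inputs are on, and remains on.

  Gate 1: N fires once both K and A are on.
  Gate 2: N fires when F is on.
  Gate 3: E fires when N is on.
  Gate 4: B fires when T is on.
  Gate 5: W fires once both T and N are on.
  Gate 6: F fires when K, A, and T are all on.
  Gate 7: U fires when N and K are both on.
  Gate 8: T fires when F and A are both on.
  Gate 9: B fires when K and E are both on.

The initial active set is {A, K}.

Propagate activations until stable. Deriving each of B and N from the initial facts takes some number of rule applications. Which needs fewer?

N: Gate 1: K and A on → N on. [1 rule application]
B: K and A are on, so N fires (Gate 1). N is on, so E fires (Gate 3). Gate 9: K and E on → B on. [3 rule applications]
N needs fewer.

N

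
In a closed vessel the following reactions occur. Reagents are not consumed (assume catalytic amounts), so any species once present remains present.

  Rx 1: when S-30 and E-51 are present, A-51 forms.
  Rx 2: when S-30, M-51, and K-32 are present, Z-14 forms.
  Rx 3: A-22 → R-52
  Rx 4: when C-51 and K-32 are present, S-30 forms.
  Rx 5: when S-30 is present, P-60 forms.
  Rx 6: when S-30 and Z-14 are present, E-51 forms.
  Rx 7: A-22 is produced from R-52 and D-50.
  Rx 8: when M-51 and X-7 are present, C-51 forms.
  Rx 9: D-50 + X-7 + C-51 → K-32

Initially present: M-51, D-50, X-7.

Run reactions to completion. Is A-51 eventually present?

M-51 and X-7 present → C-51 forms (Rx 8).
D-50, X-7, and C-51 present → K-32 forms (Rx 9).
C-51 and K-32 present → S-30 forms (Rx 4).
S-30, M-51, and K-32 present → Z-14 forms (Rx 2).
S-30 and Z-14 present → E-51 forms (Rx 6).
S-30 and E-51 present → A-51 forms (Rx 1).

Yes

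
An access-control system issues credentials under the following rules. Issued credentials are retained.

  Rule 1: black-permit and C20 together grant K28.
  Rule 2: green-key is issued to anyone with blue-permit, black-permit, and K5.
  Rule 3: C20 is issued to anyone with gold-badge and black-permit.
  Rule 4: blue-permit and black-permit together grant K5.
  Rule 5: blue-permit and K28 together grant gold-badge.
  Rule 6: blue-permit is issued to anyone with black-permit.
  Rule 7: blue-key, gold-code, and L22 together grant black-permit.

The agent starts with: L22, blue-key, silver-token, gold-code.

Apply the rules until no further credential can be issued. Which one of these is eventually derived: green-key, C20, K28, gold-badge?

green-key

Holding blue-key, gold-code, and L22 grants black-permit (Rule 7).
Holding black-permit grants blue-permit (Rule 6).
Holding blue-permit and black-permit grants K5 (Rule 4).
Holding blue-permit, black-permit, and K5 grants green-key (Rule 2).
gold-badge would need blue-permit and K28 (Rule 5), but K28 is never granted. K28 would need black-permit and C20 (Rule 1), but C20 is never granted. C20 would need gold-badge and black-permit (Rule 3), but gold-badge is never granted.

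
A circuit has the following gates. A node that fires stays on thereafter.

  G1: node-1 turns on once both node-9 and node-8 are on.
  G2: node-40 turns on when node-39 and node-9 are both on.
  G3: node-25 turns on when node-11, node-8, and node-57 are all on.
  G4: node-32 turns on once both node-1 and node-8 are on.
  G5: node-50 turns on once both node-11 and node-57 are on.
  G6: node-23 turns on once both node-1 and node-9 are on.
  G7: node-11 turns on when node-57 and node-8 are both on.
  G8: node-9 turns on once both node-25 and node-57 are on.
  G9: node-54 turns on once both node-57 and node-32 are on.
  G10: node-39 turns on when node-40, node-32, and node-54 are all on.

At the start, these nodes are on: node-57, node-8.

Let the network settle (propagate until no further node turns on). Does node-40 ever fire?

node-40 would need node-39 and node-9 (G2), but node-39 never turns on.

No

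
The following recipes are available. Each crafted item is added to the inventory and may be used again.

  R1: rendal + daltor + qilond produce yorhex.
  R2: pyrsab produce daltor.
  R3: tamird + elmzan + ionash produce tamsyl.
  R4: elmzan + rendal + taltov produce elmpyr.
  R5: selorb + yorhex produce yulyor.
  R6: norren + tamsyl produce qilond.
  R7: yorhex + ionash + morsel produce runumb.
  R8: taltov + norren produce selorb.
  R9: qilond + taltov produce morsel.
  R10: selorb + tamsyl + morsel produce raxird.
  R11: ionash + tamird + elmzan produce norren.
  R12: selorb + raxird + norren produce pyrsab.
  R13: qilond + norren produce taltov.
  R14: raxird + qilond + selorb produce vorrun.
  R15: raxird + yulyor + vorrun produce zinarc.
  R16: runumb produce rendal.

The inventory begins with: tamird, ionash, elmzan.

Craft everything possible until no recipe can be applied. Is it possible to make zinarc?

No

zinarc would need raxird, yulyor, and vorrun (R15), but yulyor is never obtained.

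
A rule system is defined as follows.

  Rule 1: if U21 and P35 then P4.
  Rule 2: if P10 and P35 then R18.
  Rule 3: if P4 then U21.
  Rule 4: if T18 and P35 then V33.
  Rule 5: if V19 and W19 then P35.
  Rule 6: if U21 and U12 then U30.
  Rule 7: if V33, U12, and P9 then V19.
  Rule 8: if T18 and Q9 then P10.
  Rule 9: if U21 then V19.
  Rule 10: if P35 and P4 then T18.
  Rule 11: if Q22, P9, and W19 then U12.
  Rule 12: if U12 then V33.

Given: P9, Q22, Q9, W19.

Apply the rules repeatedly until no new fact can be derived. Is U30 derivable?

U30 would need U21 and U12 (Rule 6), but U21 is never established.

No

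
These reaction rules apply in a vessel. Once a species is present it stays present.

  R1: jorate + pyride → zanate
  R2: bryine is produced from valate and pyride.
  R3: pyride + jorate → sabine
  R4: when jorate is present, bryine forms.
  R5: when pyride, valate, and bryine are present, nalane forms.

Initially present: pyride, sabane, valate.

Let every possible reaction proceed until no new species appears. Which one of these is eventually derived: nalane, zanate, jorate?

valate and pyride present → bryine forms (R2).
pyride, valate, and bryine present → nalane forms (R5).
zanate would need jorate and pyride (R1), but jorate never forms. No rule produces jorate, and it is not given.

nalane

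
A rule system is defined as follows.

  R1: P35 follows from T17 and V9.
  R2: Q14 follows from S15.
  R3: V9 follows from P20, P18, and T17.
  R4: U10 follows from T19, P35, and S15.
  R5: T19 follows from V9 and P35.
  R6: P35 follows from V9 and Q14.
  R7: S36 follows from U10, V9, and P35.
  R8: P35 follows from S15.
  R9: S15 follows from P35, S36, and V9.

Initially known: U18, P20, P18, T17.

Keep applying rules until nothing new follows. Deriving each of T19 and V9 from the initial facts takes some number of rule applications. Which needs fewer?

V9

V9: From P20, P18, and T17, R3 gives V9. [1 rule application]
T19: From P20, P18, and T17, R3 gives V9. T17 and V9 hold, so P35 follows (R1). V9 and P35 hold, so T19 follows (R5). [3 rule applications]
V9 needs fewer.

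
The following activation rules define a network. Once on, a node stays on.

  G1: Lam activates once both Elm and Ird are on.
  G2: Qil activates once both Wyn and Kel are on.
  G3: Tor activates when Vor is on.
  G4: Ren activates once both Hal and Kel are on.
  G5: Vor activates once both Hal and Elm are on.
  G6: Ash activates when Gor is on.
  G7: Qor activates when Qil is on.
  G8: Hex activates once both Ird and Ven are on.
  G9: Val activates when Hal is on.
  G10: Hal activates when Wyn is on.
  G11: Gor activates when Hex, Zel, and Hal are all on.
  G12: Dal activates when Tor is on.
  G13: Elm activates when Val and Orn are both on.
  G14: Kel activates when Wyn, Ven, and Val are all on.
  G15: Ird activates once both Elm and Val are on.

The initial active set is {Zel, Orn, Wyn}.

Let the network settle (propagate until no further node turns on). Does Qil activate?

Qil would need Wyn and Kel (G2), but Kel never turns on.

No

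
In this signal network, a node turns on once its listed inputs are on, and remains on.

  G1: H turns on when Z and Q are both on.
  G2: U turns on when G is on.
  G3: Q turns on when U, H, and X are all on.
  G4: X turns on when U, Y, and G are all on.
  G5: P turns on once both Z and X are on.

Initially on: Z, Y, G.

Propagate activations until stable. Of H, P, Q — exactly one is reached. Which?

G is on, so U turns on (G2).
U, Y, and G are on, so X turns on (G4).
Z and X are on, so P turns on (G5).
H would need Z and Q (G1), but Q never turns on. Q would need U, H, and X (G3), but H never turns on.

P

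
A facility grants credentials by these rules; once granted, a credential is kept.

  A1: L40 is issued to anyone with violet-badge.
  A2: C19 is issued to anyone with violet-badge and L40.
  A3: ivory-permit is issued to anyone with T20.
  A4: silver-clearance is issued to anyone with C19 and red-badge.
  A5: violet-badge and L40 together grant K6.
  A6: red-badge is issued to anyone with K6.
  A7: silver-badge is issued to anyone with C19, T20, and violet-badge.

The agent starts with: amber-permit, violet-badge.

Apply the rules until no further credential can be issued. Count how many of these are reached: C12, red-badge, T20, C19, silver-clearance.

3

Holding violet-badge grants L40 (A1).
Holding violet-badge and L40 grants K6 (A5).
Holding violet-badge and L40 grants C19 (A2).
Holding K6 grants red-badge (A6).
Holding C19 and red-badge grants silver-clearance (A4).
No rule produces C12, and it is not given.
red-badge: reached.
No rule produces T20, and it is not given.
C19: reached.
silver-clearance: reached.
Reached: red-badge, C19, and silver-clearance — 3 of the 5.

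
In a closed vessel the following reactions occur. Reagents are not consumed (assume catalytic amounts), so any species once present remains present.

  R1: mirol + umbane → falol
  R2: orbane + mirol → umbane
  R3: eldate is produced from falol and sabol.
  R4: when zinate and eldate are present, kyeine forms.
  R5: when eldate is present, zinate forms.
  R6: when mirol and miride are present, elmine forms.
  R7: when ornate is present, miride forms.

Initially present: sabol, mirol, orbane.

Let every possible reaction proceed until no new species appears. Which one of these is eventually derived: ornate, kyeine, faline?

orbane and mirol present → umbane forms (R2).
mirol and umbane present → falol forms (R1).
falol and sabol present → eldate forms (R3).
eldate present → zinate forms (R5).
zinate and eldate present → kyeine forms (R4).
No rule produces faline, and it is not given. No rule produces ornate, and it is not given.

kyeine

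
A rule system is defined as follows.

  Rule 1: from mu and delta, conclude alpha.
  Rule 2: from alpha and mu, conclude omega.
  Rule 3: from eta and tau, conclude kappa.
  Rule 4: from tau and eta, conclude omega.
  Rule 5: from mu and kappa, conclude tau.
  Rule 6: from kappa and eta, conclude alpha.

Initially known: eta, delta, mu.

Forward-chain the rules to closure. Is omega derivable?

mu and delta hold, so alpha follows (Rule 1).
From alpha and mu, Rule 2 gives omega.

Yes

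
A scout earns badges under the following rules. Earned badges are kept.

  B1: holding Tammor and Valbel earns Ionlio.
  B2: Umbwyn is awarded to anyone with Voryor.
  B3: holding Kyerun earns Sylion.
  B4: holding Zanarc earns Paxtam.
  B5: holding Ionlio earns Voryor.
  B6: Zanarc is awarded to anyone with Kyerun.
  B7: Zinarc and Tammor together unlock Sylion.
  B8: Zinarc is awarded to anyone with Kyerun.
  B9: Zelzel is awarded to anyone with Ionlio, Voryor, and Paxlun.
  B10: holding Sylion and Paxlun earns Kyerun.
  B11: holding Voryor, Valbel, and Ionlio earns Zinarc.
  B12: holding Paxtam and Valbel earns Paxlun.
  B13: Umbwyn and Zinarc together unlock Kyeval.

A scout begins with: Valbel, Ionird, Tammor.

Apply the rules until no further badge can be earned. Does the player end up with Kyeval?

With Tammor and Valbel, Ionlio is earned (B1).
With Ionlio, Voryor is earned (B5).
With Voryor, Valbel, and Ionlio, Zinarc is earned (B11).
With Voryor, Umbwyn is earned (B2).
With Umbwyn and Zinarc, Kyeval is earned (B13).

Yes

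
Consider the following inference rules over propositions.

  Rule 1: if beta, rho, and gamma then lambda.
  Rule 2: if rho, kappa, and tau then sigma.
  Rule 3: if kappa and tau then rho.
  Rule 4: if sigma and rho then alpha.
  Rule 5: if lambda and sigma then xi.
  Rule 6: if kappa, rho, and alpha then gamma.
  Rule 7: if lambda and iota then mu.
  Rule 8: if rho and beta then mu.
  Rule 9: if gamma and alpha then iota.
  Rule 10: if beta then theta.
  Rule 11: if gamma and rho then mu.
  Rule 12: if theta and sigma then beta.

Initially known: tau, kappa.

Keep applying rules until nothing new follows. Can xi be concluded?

No

xi would need lambda and sigma (Rule 5), but lambda is never established.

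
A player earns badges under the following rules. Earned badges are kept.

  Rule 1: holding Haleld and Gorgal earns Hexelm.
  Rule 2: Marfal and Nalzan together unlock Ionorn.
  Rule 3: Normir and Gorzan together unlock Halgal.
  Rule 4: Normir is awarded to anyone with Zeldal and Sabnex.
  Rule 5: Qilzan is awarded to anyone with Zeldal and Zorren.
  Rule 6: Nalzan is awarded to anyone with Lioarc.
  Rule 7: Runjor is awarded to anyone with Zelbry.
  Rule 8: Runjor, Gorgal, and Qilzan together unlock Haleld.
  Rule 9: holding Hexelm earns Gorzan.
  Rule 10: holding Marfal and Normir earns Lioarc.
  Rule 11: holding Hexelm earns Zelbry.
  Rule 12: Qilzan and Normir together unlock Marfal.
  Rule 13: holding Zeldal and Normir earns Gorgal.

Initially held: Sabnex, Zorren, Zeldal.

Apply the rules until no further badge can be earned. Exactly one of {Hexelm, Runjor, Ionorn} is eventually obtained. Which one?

With Zeldal and Zorren, Qilzan is earned (Rule 5).
With Zeldal and Sabnex, Normir is earned (Rule 4).
With Qilzan and Normir, Marfal is earned (Rule 12).
With Marfal and Normir, Lioarc is earned (Rule 10).
With Lioarc, Nalzan is earned (Rule 6).
With Marfal and Nalzan, Ionorn is earned (Rule 2).
Runjor would need Zelbry (Rule 7), but Zelbry is never earned. Hexelm would need Haleld and Gorgal (Rule 1), but Haleld is never earned.

Ionorn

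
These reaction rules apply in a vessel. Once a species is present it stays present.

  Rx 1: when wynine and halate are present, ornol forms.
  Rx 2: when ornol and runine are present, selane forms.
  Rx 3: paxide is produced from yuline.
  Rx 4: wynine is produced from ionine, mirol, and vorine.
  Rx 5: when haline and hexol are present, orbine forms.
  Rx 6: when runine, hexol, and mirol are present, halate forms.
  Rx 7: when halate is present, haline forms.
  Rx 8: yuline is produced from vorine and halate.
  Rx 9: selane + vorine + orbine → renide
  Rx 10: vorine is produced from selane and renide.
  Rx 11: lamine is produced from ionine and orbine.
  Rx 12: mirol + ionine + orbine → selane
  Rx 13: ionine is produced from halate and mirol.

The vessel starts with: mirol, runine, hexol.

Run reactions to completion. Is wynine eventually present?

No

wynine would need ionine, mirol, and vorine (Rx 4), but vorine never forms.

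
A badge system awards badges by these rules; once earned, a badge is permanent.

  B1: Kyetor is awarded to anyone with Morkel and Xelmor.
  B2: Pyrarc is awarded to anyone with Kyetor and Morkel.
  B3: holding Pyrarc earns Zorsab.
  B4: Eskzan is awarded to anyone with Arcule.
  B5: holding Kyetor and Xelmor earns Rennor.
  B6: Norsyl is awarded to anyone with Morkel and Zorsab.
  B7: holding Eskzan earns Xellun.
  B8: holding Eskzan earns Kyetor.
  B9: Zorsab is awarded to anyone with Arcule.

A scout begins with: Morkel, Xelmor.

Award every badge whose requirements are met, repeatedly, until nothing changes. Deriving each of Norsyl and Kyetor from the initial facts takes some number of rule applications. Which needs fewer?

Kyetor

Kyetor: With Morkel and Xelmor, Kyetor is earned (B1). [1 rule application]
Norsyl: With Morkel and Xelmor, Kyetor is earned (B1). With Kyetor and Morkel, Pyrarc is earned (B2). With Pyrarc, Zorsab is earned (B3). With Morkel and Zorsab, Norsyl is earned (B6). [4 rule applications]
Kyetor needs fewer.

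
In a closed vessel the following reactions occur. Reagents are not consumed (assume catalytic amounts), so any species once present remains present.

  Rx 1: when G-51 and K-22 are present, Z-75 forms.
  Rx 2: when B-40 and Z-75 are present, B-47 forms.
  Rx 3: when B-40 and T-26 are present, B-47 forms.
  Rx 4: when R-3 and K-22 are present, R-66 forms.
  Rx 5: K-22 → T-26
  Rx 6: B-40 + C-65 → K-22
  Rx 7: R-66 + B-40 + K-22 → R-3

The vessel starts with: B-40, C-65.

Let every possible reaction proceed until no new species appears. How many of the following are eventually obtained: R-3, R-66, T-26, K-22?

B-40 and C-65 present → K-22 forms (Rx 6).
K-22 present → T-26 forms (Rx 5).
R-3 would need R-66, B-40, and K-22 (Rx 7), but R-66 never forms.
R-66 would need R-3 and K-22 (Rx 4), but R-3 never forms.
T-26: reached.
K-22: reached.
Reached: T-26 and K-22 — 2 of the 4.

2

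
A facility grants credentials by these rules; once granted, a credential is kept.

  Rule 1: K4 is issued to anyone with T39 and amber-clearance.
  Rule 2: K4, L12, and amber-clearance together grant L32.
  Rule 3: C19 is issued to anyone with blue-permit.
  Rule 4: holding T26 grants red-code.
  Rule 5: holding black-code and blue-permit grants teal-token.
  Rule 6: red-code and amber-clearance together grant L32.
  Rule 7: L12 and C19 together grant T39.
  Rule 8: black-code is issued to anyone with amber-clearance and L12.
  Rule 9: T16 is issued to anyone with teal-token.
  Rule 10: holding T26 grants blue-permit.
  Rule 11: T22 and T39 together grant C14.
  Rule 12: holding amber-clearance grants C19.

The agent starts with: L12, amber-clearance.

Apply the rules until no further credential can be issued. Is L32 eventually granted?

Yes

Holding amber-clearance grants C19 (Rule 12).
Holding L12 and C19 grants T39 (Rule 7).
Holding T39 and amber-clearance grants K4 (Rule 1).
Holding K4, L12, and amber-clearance grants L32 (Rule 2).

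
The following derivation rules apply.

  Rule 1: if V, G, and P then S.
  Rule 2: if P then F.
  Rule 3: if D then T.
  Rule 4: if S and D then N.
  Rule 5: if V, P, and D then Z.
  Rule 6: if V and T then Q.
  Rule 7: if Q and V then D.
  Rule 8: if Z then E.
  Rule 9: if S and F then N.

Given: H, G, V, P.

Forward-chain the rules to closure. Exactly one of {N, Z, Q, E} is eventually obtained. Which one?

N

From V, G, and P, Rule 1 gives S.
P holds, so F follows (Rule 2).
From S and F, Rule 9 gives N.
Q would need V and T (Rule 6), but T is never established. E would need Z (Rule 8), but Z is never established. Z would need V, P, and D (Rule 5), but D is never established.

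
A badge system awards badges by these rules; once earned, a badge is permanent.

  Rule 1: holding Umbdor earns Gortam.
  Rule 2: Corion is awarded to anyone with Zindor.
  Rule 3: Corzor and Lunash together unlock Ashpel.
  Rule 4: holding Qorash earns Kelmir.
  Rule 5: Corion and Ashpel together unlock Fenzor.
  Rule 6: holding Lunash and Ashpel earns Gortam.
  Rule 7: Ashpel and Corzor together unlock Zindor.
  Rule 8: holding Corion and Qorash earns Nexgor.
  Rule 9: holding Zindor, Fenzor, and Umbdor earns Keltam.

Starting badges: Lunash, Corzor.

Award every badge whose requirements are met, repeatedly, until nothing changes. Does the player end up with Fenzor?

Yes

With Corzor and Lunash, Ashpel is earned (Rule 3).
With Ashpel and Corzor, Zindor is earned (Rule 7).
With Zindor, Corion is earned (Rule 2).
With Corion and Ashpel, Fenzor is earned (Rule 5).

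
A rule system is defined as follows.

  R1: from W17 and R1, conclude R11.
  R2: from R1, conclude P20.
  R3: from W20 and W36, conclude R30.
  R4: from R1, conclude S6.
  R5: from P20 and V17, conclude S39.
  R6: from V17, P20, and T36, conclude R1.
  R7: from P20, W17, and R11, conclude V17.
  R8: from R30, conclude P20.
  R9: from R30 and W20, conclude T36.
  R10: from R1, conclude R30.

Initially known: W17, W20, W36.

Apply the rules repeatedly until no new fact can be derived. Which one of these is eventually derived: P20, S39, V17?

From W20 and W36, R3 gives R30.
R30 holds, so P20 follows (R8).
V17 would need P20, W17, and R11 (R7), but R11 is never established. S39 would need P20 and V17 (R5), but V17 is never established.

P20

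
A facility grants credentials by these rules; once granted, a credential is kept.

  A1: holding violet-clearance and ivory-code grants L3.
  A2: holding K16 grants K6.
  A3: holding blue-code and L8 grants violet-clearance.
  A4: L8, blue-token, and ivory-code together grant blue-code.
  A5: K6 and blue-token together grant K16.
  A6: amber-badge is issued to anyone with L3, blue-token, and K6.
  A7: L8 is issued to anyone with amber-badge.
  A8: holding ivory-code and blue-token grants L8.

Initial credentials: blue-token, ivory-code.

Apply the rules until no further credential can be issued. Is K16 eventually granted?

No

K16 would need K6 and blue-token (A5), but K6 is never granted.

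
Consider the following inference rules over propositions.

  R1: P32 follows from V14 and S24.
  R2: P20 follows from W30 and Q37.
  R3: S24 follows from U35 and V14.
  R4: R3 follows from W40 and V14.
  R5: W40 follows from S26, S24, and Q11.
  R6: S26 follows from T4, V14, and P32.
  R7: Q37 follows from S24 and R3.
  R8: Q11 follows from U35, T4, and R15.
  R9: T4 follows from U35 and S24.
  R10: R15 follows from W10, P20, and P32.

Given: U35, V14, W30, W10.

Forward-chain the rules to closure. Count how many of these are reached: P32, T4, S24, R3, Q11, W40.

3

U35 and V14 hold, so S24 follows (R3).
From V14 and S24, R1 gives P32.
U35 and S24 hold, so T4 follows (R9).
P32: reached.
T4: reached.
S24: reached.
R3 would need W40 and V14 (R4), but W40 is never established.
Q11 would need U35, T4, and R15 (R8), but R15 is never established.
W40 would need S26, S24, and Q11 (R5), but Q11 is never established.
Reached: P32, T4, and S24 — 3 of the 6.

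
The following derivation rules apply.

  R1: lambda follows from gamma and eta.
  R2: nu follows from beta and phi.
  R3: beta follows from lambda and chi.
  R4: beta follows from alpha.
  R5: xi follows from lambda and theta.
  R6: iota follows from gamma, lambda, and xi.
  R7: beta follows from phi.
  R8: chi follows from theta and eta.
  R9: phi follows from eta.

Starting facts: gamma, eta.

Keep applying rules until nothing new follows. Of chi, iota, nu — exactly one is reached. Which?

From eta, R9 gives phi.
phi holds, so beta follows (R7).
beta and phi hold, so nu follows (R2).
iota would need gamma, lambda, and xi (R6), but xi is never established. chi would need theta and eta (R8), but theta is never established.

nu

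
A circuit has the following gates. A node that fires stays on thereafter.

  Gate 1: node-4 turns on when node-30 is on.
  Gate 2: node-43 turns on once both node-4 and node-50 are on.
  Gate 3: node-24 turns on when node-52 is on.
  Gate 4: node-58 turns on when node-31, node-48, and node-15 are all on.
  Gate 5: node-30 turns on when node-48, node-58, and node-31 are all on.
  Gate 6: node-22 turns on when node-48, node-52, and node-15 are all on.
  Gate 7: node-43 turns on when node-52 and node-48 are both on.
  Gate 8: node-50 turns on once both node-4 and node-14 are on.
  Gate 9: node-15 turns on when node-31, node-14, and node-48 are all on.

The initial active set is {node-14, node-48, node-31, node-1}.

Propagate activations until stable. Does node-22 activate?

node-22 would need node-48, node-52, and node-15 (Gate 6), but node-52 never turns on.

No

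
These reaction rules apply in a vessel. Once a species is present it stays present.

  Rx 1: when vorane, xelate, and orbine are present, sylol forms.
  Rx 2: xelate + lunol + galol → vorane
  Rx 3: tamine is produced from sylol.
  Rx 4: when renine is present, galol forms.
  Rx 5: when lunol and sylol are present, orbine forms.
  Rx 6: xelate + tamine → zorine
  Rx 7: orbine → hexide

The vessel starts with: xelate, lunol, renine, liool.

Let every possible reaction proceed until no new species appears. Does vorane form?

Yes

renine present → galol forms (Rx 4).
xelate, lunol, and galol present → vorane forms (Rx 2).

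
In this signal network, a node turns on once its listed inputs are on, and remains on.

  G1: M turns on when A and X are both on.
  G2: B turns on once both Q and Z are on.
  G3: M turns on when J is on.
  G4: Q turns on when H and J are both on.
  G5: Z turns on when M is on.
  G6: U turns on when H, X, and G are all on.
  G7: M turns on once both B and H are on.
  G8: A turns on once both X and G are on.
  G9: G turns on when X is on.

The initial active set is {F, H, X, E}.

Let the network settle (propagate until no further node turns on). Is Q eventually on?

Q would need H and J (G4), but J never turns on.

No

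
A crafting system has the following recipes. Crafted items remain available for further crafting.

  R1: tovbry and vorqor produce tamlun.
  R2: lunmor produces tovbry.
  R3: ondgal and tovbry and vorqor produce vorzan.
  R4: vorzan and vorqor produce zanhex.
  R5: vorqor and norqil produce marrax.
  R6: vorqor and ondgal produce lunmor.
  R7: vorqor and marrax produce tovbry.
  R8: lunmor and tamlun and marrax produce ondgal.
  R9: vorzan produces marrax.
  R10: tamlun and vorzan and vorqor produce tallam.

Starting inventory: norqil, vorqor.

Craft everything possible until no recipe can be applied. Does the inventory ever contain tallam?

tallam would need tamlun, vorzan, and vorqor (R10), but vorzan is never obtained.

No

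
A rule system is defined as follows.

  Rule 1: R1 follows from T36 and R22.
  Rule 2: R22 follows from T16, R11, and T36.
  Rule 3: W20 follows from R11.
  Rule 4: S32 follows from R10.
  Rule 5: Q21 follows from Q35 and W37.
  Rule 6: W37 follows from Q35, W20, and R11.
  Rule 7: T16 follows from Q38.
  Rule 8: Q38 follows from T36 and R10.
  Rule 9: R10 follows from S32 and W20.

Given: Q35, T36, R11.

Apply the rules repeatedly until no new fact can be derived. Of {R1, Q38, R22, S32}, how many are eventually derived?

R1 would need T36 and R22 (Rule 1), but R22 is never established.
Q38 would need T36 and R10 (Rule 8), but R10 is never established.
R22 would need T16, R11, and T36 (Rule 2), but T16 is never established.
S32 would need R10 (Rule 4), but R10 is never established.
None of the 4 are reached.

0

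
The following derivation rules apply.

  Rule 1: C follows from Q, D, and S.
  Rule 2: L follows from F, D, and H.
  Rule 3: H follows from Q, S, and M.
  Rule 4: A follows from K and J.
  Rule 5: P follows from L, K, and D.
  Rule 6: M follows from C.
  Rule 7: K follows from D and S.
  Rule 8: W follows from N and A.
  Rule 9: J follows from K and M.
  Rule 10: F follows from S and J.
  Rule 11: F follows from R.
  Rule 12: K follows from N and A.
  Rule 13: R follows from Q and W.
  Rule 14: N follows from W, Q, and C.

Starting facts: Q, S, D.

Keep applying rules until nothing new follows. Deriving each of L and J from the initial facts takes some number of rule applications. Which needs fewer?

J: Q, D, and S hold, so C follows (Rule 1). D and S hold, so K follows (Rule 7). From C, Rule 6 gives M. From K and M, Rule 9 gives J. [4 rule applications]
L: From Q, D, and S, Rule 1 gives C. D and S hold, so K follows (Rule 7). C holds, so M follows (Rule 6). From K and M, Rule 9 gives J. Q, S, and M hold, so H follows (Rule 3). S and J hold, so F follows (Rule 10). F, D, and H hold, so L follows (Rule 2). [7 rule applications]
J needs fewer.

J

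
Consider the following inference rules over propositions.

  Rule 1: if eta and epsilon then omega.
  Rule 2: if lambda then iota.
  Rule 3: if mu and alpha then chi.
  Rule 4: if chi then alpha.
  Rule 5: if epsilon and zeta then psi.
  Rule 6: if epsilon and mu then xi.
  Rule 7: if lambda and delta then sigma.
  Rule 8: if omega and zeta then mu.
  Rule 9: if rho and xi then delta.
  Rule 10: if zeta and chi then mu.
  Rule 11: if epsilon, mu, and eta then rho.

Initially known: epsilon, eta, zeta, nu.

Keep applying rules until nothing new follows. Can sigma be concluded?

No

sigma would need lambda and delta (Rule 7), but lambda is never established.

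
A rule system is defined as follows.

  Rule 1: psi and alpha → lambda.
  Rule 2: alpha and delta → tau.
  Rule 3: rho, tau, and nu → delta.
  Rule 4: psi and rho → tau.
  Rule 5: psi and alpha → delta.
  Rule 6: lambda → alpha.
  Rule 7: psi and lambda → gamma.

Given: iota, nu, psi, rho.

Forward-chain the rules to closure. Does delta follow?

psi and rho hold, so tau follows (Rule 4).
rho, tau, and nu hold, so delta follows (Rule 3).

Yes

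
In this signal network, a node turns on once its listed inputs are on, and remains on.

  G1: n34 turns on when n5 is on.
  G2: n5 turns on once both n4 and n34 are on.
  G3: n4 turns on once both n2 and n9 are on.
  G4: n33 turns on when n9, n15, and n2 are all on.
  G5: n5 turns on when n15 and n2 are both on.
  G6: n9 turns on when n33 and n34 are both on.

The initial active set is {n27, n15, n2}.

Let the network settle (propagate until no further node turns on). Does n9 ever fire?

No

n9 would need n33 and n34 (G6), but n33 never turns on.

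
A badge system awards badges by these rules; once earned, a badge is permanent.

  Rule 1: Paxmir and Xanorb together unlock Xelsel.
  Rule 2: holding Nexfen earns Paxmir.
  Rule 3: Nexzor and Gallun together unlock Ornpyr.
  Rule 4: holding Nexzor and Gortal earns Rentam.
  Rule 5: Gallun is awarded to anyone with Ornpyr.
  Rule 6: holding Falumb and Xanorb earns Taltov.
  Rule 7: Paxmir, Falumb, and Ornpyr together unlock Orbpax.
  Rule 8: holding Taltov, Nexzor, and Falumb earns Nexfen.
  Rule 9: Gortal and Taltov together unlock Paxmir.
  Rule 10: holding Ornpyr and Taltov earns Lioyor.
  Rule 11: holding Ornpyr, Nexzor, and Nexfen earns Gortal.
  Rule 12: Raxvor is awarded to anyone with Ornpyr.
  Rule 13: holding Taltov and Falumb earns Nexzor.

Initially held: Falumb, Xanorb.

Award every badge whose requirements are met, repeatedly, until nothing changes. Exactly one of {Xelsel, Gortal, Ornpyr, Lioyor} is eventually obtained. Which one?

With Falumb and Xanorb, Taltov is earned (Rule 6).
With Taltov and Falumb, Nexzor is earned (Rule 13).
With Taltov, Nexzor, and Falumb, Nexfen is earned (Rule 8).
With Nexfen, Paxmir is earned (Rule 2).
With Paxmir and Xanorb, Xelsel is earned (Rule 1).
Ornpyr would need Nexzor and Gallun (Rule 3), but Gallun is never earned. Gortal would need Ornpyr, Nexzor, and Nexfen (Rule 11), but Ornpyr is never earned. Lioyor would need Ornpyr and Taltov (Rule 10), but Ornpyr is never earned.

Xelsel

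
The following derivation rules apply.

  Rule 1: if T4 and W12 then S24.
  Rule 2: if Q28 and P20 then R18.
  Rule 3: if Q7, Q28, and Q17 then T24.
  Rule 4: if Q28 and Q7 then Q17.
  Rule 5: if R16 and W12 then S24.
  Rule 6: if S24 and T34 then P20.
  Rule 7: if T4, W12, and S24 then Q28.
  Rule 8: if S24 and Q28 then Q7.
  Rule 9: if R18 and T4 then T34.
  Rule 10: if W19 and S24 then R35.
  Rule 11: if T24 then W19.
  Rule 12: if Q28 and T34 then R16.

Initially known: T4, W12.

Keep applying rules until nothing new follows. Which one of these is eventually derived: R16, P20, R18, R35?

T4 and W12 hold, so S24 follows (Rule 1).
From T4, W12, and S24, Rule 7 gives Q28.
S24 and Q28 hold, so Q7 follows (Rule 8).
From Q28 and Q7, Rule 4 gives Q17.
Q7, Q28, and Q17 hold, so T24 follows (Rule 3).
From T24, Rule 11 gives W19.
W19 and S24 hold, so R35 follows (Rule 10).
P20 would need S24 and T34 (Rule 6), but T34 is never established. R16 would need Q28 and T34 (Rule 12), but T34 is never established. R18 would need Q28 and P20 (Rule 2), but P20 is never established.

R35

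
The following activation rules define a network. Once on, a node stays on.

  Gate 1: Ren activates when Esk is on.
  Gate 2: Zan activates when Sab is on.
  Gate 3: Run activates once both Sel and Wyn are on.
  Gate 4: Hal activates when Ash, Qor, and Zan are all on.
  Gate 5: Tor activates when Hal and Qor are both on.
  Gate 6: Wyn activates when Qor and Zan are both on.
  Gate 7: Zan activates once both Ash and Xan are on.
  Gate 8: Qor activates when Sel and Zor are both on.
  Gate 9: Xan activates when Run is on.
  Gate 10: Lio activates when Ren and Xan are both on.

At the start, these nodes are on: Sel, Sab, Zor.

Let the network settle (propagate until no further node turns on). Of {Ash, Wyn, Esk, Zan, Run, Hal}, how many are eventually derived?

Sel and Zor are on, so Qor activates (Gate 8).
Gate 2: Sab on → Zan on.
Qor and Zan are on, so Wyn activates (Gate 6).
Gate 3: Sel and Wyn on → Run on.
No rule produces Ash, and it is not given.
Wyn: reached.
No rule produces Esk, and it is not given.
Zan: reached.
Run: reached.
Hal would need Ash, Qor, and Zan (Gate 4), but Ash never turns on.
Reached: Wyn, Zan, and Run — 3 of the 6.

3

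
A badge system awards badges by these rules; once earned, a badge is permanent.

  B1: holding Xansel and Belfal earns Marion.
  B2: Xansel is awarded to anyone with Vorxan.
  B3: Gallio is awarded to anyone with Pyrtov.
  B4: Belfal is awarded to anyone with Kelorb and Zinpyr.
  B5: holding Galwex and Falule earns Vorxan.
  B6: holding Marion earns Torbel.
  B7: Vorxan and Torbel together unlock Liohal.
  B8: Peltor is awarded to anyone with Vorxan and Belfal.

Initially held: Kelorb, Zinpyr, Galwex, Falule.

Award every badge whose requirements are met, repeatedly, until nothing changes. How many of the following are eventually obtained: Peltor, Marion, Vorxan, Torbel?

With Galwex and Falule, Vorxan is earned (B5).
With Kelorb and Zinpyr, Belfal is earned (B4).
With Vorxan and Belfal, Peltor is earned (B8).
With Vorxan, Xansel is earned (B2).
With Xansel and Belfal, Marion is earned (B1).
With Marion, Torbel is earned (B6).
Peltor: reached.
Marion: reached.
Vorxan: reached.
Torbel: reached.
All 4 are reached.

4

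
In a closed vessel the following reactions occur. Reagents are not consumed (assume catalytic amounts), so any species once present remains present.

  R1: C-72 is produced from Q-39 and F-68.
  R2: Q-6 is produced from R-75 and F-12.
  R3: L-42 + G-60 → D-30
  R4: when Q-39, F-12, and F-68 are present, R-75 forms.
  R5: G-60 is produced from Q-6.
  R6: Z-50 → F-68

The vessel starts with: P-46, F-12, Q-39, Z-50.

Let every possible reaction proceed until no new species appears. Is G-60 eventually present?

Yes

Z-50 present → F-68 forms (R6).
Q-39, F-12, and F-68 present → R-75 forms (R4).
R-75 and F-12 present → Q-6 forms (R2).
Q-6 present → G-60 forms (R5).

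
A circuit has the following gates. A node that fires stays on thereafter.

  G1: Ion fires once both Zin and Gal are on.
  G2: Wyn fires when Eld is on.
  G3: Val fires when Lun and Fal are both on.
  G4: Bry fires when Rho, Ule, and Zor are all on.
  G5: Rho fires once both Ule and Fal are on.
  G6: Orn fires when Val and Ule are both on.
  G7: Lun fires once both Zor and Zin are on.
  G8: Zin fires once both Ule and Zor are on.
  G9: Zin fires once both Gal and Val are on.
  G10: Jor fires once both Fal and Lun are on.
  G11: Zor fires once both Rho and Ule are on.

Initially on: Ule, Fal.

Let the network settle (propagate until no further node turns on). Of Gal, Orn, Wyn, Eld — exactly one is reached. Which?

Orn

G5: Ule and Fal on → Rho on.
G11: Rho and Ule on → Zor on.
G8: Ule and Zor on → Zin on.
G7: Zor and Zin on → Lun on.
Lun and Fal are on, so Val fires (G3).
Val and Ule are on, so Orn fires (G6).
No rule produces Eld, and it is not given. Wyn would need Eld (G2), but Eld never turns on. No rule produces Gal, and it is not given.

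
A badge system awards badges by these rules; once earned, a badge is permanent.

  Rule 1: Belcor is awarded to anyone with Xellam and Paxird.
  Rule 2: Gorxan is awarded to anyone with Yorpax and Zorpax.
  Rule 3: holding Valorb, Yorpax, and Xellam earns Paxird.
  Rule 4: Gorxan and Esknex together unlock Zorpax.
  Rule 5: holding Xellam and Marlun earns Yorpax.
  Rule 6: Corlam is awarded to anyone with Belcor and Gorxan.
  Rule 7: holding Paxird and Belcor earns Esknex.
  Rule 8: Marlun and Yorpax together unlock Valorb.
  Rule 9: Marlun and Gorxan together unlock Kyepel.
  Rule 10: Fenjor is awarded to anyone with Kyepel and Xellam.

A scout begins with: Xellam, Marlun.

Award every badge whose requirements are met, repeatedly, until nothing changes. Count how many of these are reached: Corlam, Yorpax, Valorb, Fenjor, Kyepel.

With Xellam and Marlun, Yorpax is earned (Rule 5).
With Marlun and Yorpax, Valorb is earned (Rule 8).
Corlam would need Belcor and Gorxan (Rule 6), but Gorxan is never earned.
Yorpax: reached.
Valorb: reached.
Fenjor would need Kyepel and Xellam (Rule 10), but Kyepel is never earned.
Kyepel would need Marlun and Gorxan (Rule 9), but Gorxan is never earned.
Reached: Yorpax and Valorb — 2 of the 5.

2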